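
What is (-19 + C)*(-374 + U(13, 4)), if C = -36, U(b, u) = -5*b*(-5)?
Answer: 2695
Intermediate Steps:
U(b, u) = 25*b
(-19 + C)*(-374 + U(13, 4)) = (-19 - 36)*(-374 + 25*13) = -55*(-374 + 325) = -55*(-49) = 2695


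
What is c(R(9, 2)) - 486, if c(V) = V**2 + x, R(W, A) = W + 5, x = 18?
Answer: -272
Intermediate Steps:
R(W, A) = 5 + W
c(V) = 18 + V**2 (c(V) = V**2 + 18 = 18 + V**2)
c(R(9, 2)) - 486 = (18 + (5 + 9)**2) - 486 = (18 + 14**2) - 486 = (18 + 196) - 486 = 214 - 486 = -272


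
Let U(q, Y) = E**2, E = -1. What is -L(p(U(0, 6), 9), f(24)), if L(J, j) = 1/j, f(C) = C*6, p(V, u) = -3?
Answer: -1/144 ≈ -0.0069444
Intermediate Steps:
U(q, Y) = 1 (U(q, Y) = (-1)**2 = 1)
f(C) = 6*C
-L(p(U(0, 6), 9), f(24)) = -1/(6*24) = -1/144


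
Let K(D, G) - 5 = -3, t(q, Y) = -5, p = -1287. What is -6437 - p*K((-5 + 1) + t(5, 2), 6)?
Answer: -3863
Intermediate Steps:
K(D, G) = 2 (K(D, G) = 5 - 3 = 2)
-6437 - p*K((-5 + 1) + t(5, 2), 6) = -6437 - (-1287)*2 = -6437 - 1*(-2574) = -6437 + 2574 = -3863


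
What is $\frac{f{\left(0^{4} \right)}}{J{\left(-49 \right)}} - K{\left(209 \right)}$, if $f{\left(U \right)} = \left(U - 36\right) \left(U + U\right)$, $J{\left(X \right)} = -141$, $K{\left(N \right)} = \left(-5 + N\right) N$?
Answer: $-42636$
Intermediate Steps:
$K{\left(N \right)} = N \left(-5 + N\right)$
$f{\left(U \right)} = 2 U \left(-36 + U\right)$ ($f{\left(U \right)} = \left(-36 + U\right) 2 U = 2 U \left(-36 + U\right)$)
$\frac{f{\left(0^{4} \right)}}{J{\left(-49 \right)}} - K{\left(209 \right)} = \frac{2 \cdot 0^{4} \left(-36 + 0^{4}\right)}{-141} - 209 \left(-5 + 209\right) = 2 \cdot 0 \left(-36 + 0\right) \left(- \frac{1}{141}\right) - 209 \cdot 204 = 2 \cdot 0 \left(-36\right) \left(- \frac{1}{141}\right) - 42636 = 0 \left(- \frac{1}{141}\right) - 42636 = 0 - 42636 = -42636$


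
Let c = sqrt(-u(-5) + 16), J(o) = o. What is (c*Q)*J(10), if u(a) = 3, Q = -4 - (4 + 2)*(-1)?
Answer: 20*sqrt(13) ≈ 72.111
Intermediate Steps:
Q = 2 (Q = -4 - 6*(-1) = -4 - 1*(-6) = -4 + 6 = 2)
c = sqrt(13) (c = sqrt(-1*3 + 16) = sqrt(-3 + 16) = sqrt(13) ≈ 3.6056)
(c*Q)*J(10) = (sqrt(13)*2)*10 = (2*sqrt(13))*10 = 20*sqrt(13)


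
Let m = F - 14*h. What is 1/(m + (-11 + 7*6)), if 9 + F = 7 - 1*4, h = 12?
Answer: -1/143 ≈ -0.0069930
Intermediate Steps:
F = -6 (F = -9 + (7 - 1*4) = -9 + (7 - 4) = -9 + 3 = -6)
m = -174 (m = -6 - 14*12 = -6 - 168 = -174)
1/(m + (-11 + 7*6)) = 1/(-174 + (-11 + 7*6)) = 1/(-174 + (-11 + 42)) = 1/(-174 + 31) = 1/(-143) = -1/143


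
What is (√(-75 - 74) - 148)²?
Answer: (148 - I*√149)² ≈ 21755.0 - 3613.1*I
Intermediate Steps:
(√(-75 - 74) - 148)² = (√(-149) - 148)² = (I*√149 - 148)² = (-148 + I*√149)²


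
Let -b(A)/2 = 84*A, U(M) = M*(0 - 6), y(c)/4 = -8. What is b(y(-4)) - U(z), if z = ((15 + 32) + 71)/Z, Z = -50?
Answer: 134046/25 ≈ 5361.8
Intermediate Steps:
y(c) = -32 (y(c) = 4*(-8) = -32)
z = -59/25 (z = ((15 + 32) + 71)/(-50) = (47 + 71)*(-1/50) = 118*(-1/50) = -59/25 ≈ -2.3600)
U(M) = -6*M (U(M) = M*(-6) = -6*M)
b(A) = -168*A
b(y(-4)) - U(z) = -168*(-32) - (-6)*(-59)/25 = 5376 - 1*354/25 = 5376 - 354/25 = 134046/25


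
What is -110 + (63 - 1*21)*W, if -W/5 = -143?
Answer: 29920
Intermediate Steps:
W = 715 (W = -5*(-143) = 715)
-110 + (63 - 1*21)*W = -110 + (63 - 1*21)*715 = -110 + (63 - 21)*715 = -110 + 42*715 = -110 + 30030 = 29920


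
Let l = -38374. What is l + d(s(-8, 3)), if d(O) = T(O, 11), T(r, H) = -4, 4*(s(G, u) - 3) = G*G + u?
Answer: -38378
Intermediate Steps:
s(G, u) = 3 + u/4 + G**2/4 (s(G, u) = 3 + (G*G + u)/4 = 3 + (G**2 + u)/4 = 3 + (u + G**2)/4 = 3 + (u/4 + G**2/4) = 3 + u/4 + G**2/4)
d(O) = -4
l + d(s(-8, 3)) = -38374 - 4 = -38378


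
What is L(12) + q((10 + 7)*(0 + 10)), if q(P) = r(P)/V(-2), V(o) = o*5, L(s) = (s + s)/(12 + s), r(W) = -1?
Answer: 11/10 ≈ 1.1000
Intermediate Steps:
L(s) = 2*s/(12 + s) (L(s) = (2*s)/(12 + s) = 2*s/(12 + s))
V(o) = 5*o
q(P) = ⅒ (q(P) = -1/(5*(-2)) = -1/(-10) = -1*(-⅒) = ⅒)
L(12) + q((10 + 7)*(0 + 10)) = 2*12/(12 + 12) + ⅒ = 2*12/24 + ⅒ = 2*12*(1/24) + ⅒ = 1 + ⅒ = 11/10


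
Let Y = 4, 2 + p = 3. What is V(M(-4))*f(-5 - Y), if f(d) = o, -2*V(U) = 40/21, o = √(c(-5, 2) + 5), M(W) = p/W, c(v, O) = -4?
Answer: -20/21 ≈ -0.95238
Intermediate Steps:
p = 1 (p = -2 + 3 = 1)
M(W) = 1/W
o = 1 (o = √(-4 + 5) = √1 = 1)
V(U) = -20/21
f(d) = 1
V(M(-4))*f(-5 - Y) = -20/21*1 = -20/21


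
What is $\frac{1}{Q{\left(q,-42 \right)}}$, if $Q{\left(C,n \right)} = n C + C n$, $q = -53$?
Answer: $\frac{1}{4452} \approx 0.00022462$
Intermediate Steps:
$Q{\left(C,n \right)} = 2 C n$ ($Q{\left(C,n \right)} = C n + C n = 2 C n$)
$\frac{1}{Q{\left(q,-42 \right)}} = \frac{1}{2 \left(-53\right) \left(-42\right)} = \frac{1}{4452}$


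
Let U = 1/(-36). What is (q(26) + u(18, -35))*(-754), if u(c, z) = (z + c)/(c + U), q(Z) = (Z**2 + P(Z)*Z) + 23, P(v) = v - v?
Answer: -340537314/647 ≈ -5.2633e+5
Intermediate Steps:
P(v) = 0
q(Z) = 23 + Z**2 (q(Z) = (Z**2 + 0*Z) + 23 = (Z**2 + 0) + 23 = Z**2 + 23 = 23 + Z**2)
U = -1/36 ≈ -0.027778
u(c, z) = (c + z)/(-1/36 + c) (u(c, z) = (z + c)/(c - 1/36) = (c + z)/(-1/36 + c))
(q(26) + u(18, -35))*(-754) = ((23 + 26**2) + 36*(18 - 35)/(-1 + 36*18))*(-754) = ((23 + 676) + 36*(-17)/(-1 + 648))*(-754) = (699 + 36*(-17)/647)*(-754) = (699 + 36*(1/647)*(-17))*(-754) = (699 - 612/647)*(-754) = (451641/647)*(-754) = -340537314/647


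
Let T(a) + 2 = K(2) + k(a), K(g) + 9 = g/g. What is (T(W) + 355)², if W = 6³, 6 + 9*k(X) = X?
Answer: 1221025/9 ≈ 1.3567e+5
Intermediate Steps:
K(g) = -8 (K(g) = -9 + g/g = -9 + 1 = -8)
k(X) = -⅔ + X/9
W = 216
T(a) = -32/3 + a/9 (T(a) = -2 + (-8 + (-⅔ + a/9)) = -2 + (-26/3 + a/9) = -32/3 + a/9)
(T(W) + 355)² = ((-32/3 + (⅑)*216) + 355)² = ((-32/3 + 24) + 355)² = (40/3 + 355)² = (1105/3)² = 1221025/9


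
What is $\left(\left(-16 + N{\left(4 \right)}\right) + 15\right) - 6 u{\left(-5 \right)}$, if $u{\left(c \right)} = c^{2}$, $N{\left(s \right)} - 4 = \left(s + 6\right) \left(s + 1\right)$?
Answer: $-97$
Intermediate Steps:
$N{\left(s \right)} = 4 + \left(1 + s\right) \left(6 + s\right)$ ($N{\left(s \right)} = 4 + \left(s + 6\right) \left(s + 1\right) = 4 + \left(6 + s\right) \left(1 + s\right) = 4 + \left(1 + s\right) \left(6 + s\right)$)
$\left(\left(-16 + N{\left(4 \right)}\right) + 15\right) - 6 u{\left(-5 \right)} = \left(\left(-16 + \left(10 + 4^{2} + 7 \cdot 4\right)\right) + 15\right) - 6 \left(-5\right)^{2} = \left(\left(-16 + \left(10 + 16 + 28\right)\right) + 15\right) - 150 = \left(\left(-16 + 54\right) + 15\right) - 150 = \left(38 + 15\right) - 150 = 53 - 150 = -97$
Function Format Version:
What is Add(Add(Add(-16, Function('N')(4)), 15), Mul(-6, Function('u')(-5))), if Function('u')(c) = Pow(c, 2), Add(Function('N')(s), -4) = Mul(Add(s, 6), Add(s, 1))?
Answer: -97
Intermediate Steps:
Function('N')(s) = Add(4, Mul(Add(1, s), Add(6, s))) (Function('N')(s) = Add(4, Mul(Add(s, 6), Add(s, 1))) = Add(4, Mul(Add(6, s), Add(1, s))) = Add(4, Mul(Add(1, s), Add(6, s))))
Add(Add(Add(-16, Function('N')(4)), 15), Mul(-6, Function('u')(-5))) = Add(Add(Add(-16, Add(10, Pow(4, 2), Mul(7, 4))), 15), Mul(-6, Pow(-5, 2))) = Add(Add(Add(-16, Add(10, 16, 28)), 15), Mul(-6, 25)) = Add(Add(Add(-16, 54), 15), -150) = Add(Add(38, 15), -150) = Add(53, -150) = -97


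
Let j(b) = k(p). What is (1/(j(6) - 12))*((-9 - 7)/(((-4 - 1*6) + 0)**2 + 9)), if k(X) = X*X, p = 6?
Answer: -2/327 ≈ -0.0061162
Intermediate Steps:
k(X) = X**2
j(b) = 36 (j(b) = 6**2 = 36)
(1/(j(6) - 12))*((-9 - 7)/(((-4 - 1*6) + 0)**2 + 9)) = (1/(36 - 12))*((-9 - 7)/(((-4 - 1*6) + 0)**2 + 9)) = (1/24)*(-16/(((-4 - 6) + 0)**2 + 9)) = ((1/24)*1)*(-16/((-10 + 0)**2 + 9)) = (-16/((-10)**2 + 9))/24 = (-16/(100 + 9))/24 = (-16/109)/24 = (-16*1/109)/24 = (1/24)*(-16/109) = -2/327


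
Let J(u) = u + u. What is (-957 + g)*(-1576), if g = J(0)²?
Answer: 1508232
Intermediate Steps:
J(u) = 2*u
g = 0 (g = (2*0)² = 0² = 0)
(-957 + g)*(-1576) = (-957 + 0)*(-1576) = -957*(-1576) = 1508232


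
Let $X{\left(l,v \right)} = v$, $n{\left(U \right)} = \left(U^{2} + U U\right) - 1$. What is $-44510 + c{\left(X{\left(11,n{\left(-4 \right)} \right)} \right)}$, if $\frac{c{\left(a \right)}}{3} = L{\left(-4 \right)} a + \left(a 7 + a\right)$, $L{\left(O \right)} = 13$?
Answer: $-42557$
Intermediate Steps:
$n{\left(U \right)} = -1 + 2 U^{2}$ ($n{\left(U \right)} = \left(U^{2} + U^{2}\right) - 1 = 2 U^{2} - 1 = -1 + 2 U^{2}$)
$c{\left(a \right)} = 63 a$ ($c{\left(a \right)} = 3 \left(13 a + \left(a 7 + a\right)\right) = 3 \left(13 a + \left(7 a + a\right)\right) = 3 \left(13 a + 8 a\right) = 3 \cdot 21 a = 63 a$)
$-44510 + c{\left(X{\left(11,n{\left(-4 \right)} \right)} \right)} = -44510 + 63 \left(-1 + 2 \left(-4\right)^{2}\right) = -44510 + 63 \left(-1 + 2 \cdot 16\right) = -44510 + 63 \left(-1 + 32\right) = -44510 + 63 \cdot 31 = -44510 + 1953 = -42557$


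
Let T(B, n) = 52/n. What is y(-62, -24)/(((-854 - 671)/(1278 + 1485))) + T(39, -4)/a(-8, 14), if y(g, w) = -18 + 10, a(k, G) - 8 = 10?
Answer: 378047/27450 ≈ 13.772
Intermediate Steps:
a(k, G) = 18 (a(k, G) = 8 + 10 = 18)
y(g, w) = -8
y(-62, -24)/(((-854 - 671)/(1278 + 1485))) + T(39, -4)/a(-8, 14) = -8*(1278 + 1485)/(-854 - 671) + (52/(-4))/18 = -8/((-1525/2763)) + (52*(-¼))*(1/18) = -8/((-1525*1/2763)) - 13*1/18 = -8/(-1525/2763) - 13/18 = -8*(-2763/1525) - 13/18 = 22104/1525 - 13/18 = 378047/27450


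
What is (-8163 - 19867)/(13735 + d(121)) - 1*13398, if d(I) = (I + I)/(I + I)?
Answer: -92031479/6868 ≈ -13400.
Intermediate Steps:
d(I) = 1 (d(I) = (2*I)/((2*I)) = (2*I)*(1/(2*I)) = 1)
(-8163 - 19867)/(13735 + d(121)) - 1*13398 = (-8163 - 19867)/(13735 + 1) - 1*13398 = -28030/13736 - 13398 = -28030*1/13736 - 13398 = -14015/6868 - 13398 = -92031479/6868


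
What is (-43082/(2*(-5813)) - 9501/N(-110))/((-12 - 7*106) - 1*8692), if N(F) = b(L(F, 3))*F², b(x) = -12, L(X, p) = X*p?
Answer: -1060994171/2657624543200 ≈ -0.00039923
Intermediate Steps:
N(F) = -12*F²
(-43082/(2*(-5813)) - 9501/N(-110))/((-12 - 7*106) - 1*8692) = (-43082/(2*(-5813)) - 9501/((-12*(-110)²)))/((-12 - 7*106) - 1*8692) = (-43082/(-11626) - 9501/((-12*12100)))/((-12 - 742) - 8692) = (-43082*(-1/11626) - 9501/(-145200))/(-754 - 8692) = (21541/5813 - 9501*(-1/145200))/(-9446) = (21541/5813 + 3167/48400)*(-1/9446) = (1060994171/281349200)*(-1/9446) = -1060994171/2657624543200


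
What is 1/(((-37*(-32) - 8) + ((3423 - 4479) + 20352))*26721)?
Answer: 1/547032312 ≈ 1.8280e-9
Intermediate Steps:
1/(((-37*(-32) - 8) + ((3423 - 4479) + 20352))*26721) = (1/26721)/((1184 - 8) + (-1056 + 20352)) = (1/26721)/(1176 + 19296) = (1/26721)/20472 = (1/20472)*(1/26721) = 1/547032312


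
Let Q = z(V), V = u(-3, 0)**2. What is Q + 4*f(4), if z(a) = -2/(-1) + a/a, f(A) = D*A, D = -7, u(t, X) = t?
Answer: -109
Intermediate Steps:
f(A) = -7*A
V = 9 (V = (-3)**2 = 9)
z(a) = 3 (z(a) = -2*(-1) + 1 = 2 + 1 = 3)
Q = 3
Q + 4*f(4) = 3 + 4*(-7*4) = 3 + 4*(-28) = 3 - 112 = -109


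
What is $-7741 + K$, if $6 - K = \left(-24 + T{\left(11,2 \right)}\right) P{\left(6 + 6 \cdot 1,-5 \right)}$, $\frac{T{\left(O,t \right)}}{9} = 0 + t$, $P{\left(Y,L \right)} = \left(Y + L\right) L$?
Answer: $-7945$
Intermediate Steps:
$P{\left(Y,L \right)} = L \left(L + Y\right)$ ($P{\left(Y,L \right)} = \left(L + Y\right) L = L \left(L + Y\right)$)
$T{\left(O,t \right)} = 9 t$ ($T{\left(O,t \right)} = 9 \left(0 + t\right) = 9 t$)
$K = -204$ ($K = 6 - \left(-24 + 9 \cdot 2\right) \left(- 5 \left(-5 + \left(6 + 6 \cdot 1\right)\right)\right) = 6 - \left(-24 + 18\right) \left(- 5 \left(-5 + \left(6 + 6\right)\right)\right) = 6 - - 6 \left(- 5 \left(-5 + 12\right)\right) = 6 - - 6 \left(\left(-5\right) 7\right) = 6 - \left(-6\right) \left(-35\right) = 6 - 210 = -204$)
$-7741 + K = -7741 - 204 = -7945$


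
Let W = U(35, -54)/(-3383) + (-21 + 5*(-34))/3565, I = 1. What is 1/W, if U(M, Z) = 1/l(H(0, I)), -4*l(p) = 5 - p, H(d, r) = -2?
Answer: -84422765/4508811 ≈ -18.724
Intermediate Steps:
l(p) = -5/4 + p/4 (l(p) = -(5 - p)/4 = -5/4 + p/4)
U(M, Z) = -4/7 (U(M, Z) = 1/(-5/4 + (¼)*(-2)) = 1/(-5/4 - ½) = 1/(-7/4) = -4/7)
W = -4508811/84422765 (W = -4/7/(-3383) + (-21 + 5*(-34))/3565 = -4/7*(-1/3383) + (-21 - 170)*(1/3565) = 4/23681 - 191*1/3565 = 4/23681 - 191/3565 = -4508811/84422765 ≈ -0.053408)
1/W = 1/(-4508811/84422765) = -84422765/4508811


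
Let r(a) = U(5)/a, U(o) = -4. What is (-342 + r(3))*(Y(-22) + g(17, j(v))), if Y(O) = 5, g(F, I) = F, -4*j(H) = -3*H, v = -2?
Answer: -22660/3 ≈ -7553.3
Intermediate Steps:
j(H) = 3*H/4 (j(H) = -(-3)*H/4 = 3*H/4)
r(a) = -4/a
(-342 + r(3))*(Y(-22) + g(17, j(v))) = (-342 - 4/3)*(5 + 17) = (-342 - 4*⅓)*22 = (-342 - 4/3)*22 = -1030/3*22 = -22660/3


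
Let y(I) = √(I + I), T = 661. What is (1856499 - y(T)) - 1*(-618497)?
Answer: 2474996 - √1322 ≈ 2.4750e+6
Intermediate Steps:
y(I) = √2*√I (y(I) = √(2*I) = √2*√I)
(1856499 - y(T)) - 1*(-618497) = (1856499 - √2*√661) - 1*(-618497) = (1856499 - √1322) + 618497 = 2474996 - √1322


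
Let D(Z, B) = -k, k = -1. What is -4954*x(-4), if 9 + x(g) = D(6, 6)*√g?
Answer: 44586 - 9908*I ≈ 44586.0 - 9908.0*I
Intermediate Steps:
D(Z, B) = 1 (D(Z, B) = -1*(-1) = 1)
x(g) = -9 + √g (x(g) = -9 + 1*√g = -9 + √g)
-4954*x(-4) = -4954*(-9 + √(-4)) = -4954*(-9 + 2*I) = 44586 - 9908*I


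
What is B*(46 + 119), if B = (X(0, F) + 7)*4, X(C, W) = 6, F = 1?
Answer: 8580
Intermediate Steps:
B = 52 (B = (6 + 7)*4 = 13*4 = 52)
B*(46 + 119) = 52*(46 + 119) = 52*165 = 8580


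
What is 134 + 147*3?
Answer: 575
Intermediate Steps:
134 + 147*3 = 134 + 441 = 575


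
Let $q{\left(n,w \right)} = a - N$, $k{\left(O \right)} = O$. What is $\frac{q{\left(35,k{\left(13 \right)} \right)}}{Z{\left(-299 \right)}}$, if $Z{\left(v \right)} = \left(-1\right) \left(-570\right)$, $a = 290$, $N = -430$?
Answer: $\frac{24}{19} \approx 1.2632$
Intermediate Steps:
$q{\left(n,w \right)} = 720$ ($q{\left(n,w \right)} = 290 - -430 = 290 + 430 = 720$)
$Z{\left(v \right)} = 570$
$\frac{q{\left(35,k{\left(13 \right)} \right)}}{Z{\left(-299 \right)}} = \frac{720}{570} = 720 \cdot \frac{1}{570} = \frac{24}{19}$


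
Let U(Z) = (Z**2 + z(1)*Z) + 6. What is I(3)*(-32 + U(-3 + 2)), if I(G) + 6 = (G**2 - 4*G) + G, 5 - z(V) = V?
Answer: 174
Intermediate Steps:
z(V) = 5 - V
I(G) = -6 + G**2 - 3*G (I(G) = -6 + ((G**2 - 4*G) + G) = -6 + (G**2 - 3*G) = -6 + G**2 - 3*G)
U(Z) = 6 + Z**2 + 4*Z (U(Z) = (Z**2 + (5 - 1*1)*Z) + 6 = (Z**2 + (5 - 1)*Z) + 6 = (Z**2 + 4*Z) + 6 = 6 + Z**2 + 4*Z)
I(3)*(-32 + U(-3 + 2)) = (-6 + 3**2 - 3*3)*(-32 + (6 + (-3 + 2)**2 + 4*(-3 + 2))) = (-6 + 9 - 9)*(-32 + (6 + (-1)**2 + 4*(-1))) = -6*(-32 + (6 + 1 - 4)) = -6*(-32 + 3) = -6*(-29) = 174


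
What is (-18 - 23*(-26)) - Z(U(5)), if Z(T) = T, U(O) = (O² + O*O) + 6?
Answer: 524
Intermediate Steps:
U(O) = 6 + 2*O² (U(O) = (O² + O²) + 6 = 2*O² + 6 = 6 + 2*O²)
(-18 - 23*(-26)) - Z(U(5)) = (-18 - 23*(-26)) - (6 + 2*5²) = (-18 + 598) - (6 + 2*25) = 580 - (6 + 50) = 580 - 1*56 = 580 - 56 = 524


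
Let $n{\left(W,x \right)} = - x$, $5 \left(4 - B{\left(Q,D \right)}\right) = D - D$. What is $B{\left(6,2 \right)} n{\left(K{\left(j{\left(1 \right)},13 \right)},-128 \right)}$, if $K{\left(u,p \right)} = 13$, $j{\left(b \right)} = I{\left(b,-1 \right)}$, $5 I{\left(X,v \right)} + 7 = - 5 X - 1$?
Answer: $512$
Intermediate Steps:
$I{\left(X,v \right)} = - \frac{8}{5} - X$ ($I{\left(X,v \right)} = - \frac{7}{5} + \frac{- 5 X - 1}{5} = - \frac{7}{5} + \frac{-1 - 5 X}{5} = - \frac{7}{5} - \left(\frac{1}{5} + X\right) = - \frac{8}{5} - X$)
$B{\left(Q,D \right)} = 4$ ($B{\left(Q,D \right)} = 4 - \frac{D - D}{5} = 4 - 0 = 4 + 0 = 4$)
$j{\left(b \right)} = - \frac{8}{5} - b$
$B{\left(6,2 \right)} n{\left(K{\left(j{\left(1 \right)},13 \right)},-128 \right)} = 4 \left(\left(-1\right) \left(-128\right)\right) = 4 \cdot 128 = 512$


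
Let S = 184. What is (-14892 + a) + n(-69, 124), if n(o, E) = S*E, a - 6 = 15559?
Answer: 23489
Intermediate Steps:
a = 15565 (a = 6 + 15559 = 15565)
n(o, E) = 184*E
(-14892 + a) + n(-69, 124) = (-14892 + 15565) + 184*124 = 673 + 22816 = 23489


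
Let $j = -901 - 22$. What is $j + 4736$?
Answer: $3813$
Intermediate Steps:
$j = -923$
$j + 4736 = -923 + 4736 = 3813$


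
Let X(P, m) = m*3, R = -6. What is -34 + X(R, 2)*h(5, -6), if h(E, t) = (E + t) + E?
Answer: -10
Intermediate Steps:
X(P, m) = 3*m
h(E, t) = t + 2*E
-34 + X(R, 2)*h(5, -6) = -34 + (3*2)*(-6 + 2*5) = -34 + 6*(-6 + 10) = -34 + 6*4 = -34 + 24 = -10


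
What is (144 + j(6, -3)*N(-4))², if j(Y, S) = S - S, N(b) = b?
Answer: 20736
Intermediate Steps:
j(Y, S) = 0
(144 + j(6, -3)*N(-4))² = (144 + 0*(-4))² = (144 + 0)² = 144² = 20736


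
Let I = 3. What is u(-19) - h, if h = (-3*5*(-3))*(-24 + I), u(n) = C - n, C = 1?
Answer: 965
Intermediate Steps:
u(n) = 1 - n
h = -945 (h = (-3*5*(-3))*(-24 + 3) = -15*(-3)*(-21) = 45*(-21) = -945)
u(-19) - h = (1 - 1*(-19)) - 1*(-945) = (1 + 19) + 945 = 20 + 945 = 965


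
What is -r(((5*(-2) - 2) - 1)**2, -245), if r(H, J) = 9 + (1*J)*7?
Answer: 1706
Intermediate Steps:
r(H, J) = 9 + 7*J (r(H, J) = 9 + J*7 = 9 + 7*J)
-r(((5*(-2) - 2) - 1)**2, -245) = -(9 + 7*(-245)) = -(9 - 1715) = -1*(-1706) = 1706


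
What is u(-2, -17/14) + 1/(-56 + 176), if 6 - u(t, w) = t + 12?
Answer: -479/120 ≈ -3.9917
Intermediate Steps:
u(t, w) = -6 - t (u(t, w) = 6 - (t + 12) = 6 - (12 + t) = 6 + (-12 - t) = -6 - t)
u(-2, -17/14) + 1/(-56 + 176) = (-6 - 1*(-2)) + 1/(-56 + 176) = (-6 + 2) + 1/120 = -4 + 1/120 = -479/120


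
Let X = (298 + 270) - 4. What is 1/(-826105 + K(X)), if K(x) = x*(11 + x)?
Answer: -1/501805 ≈ -1.9928e-6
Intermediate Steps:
X = 564 (X = 568 - 4 = 564)
1/(-826105 + K(X)) = 1/(-826105 + 564*(11 + 564)) = 1/(-826105 + 564*575) = 1/(-826105 + 324300) = 1/(-501805) = -1/501805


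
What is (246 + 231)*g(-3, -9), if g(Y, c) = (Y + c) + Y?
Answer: -7155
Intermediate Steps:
g(Y, c) = c + 2*Y
(246 + 231)*g(-3, -9) = (246 + 231)*(-9 + 2*(-3)) = 477*(-9 - 6) = 477*(-15) = -7155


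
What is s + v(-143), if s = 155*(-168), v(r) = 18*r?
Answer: -28614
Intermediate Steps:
s = -26040
s + v(-143) = -26040 + 18*(-143) = -26040 - 2574 = -28614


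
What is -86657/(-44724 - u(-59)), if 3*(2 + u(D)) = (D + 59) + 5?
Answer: 259971/134171 ≈ 1.9376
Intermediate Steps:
u(D) = 58/3 + D/3 (u(D) = -2 + ((D + 59) + 5)/3 = -2 + ((59 + D) + 5)/3 = -2 + (64 + D)/3 = -2 + (64/3 + D/3) = 58/3 + D/3)
-86657/(-44724 - u(-59)) = -86657/(-44724 - (58/3 + (⅓)*(-59))) = -86657/(-44724 - (58/3 - 59/3)) = -86657/(-44724 - 1*(-⅓)) = -86657/(-44724 + ⅓) = -86657/(-134171/3) = -86657*(-3/134171) = 259971/134171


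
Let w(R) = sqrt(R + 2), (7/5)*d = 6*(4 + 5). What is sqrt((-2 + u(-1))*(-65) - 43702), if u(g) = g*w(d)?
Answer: sqrt(-2135028 + 910*sqrt(497))/7 ≈ 207.74*I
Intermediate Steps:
d = 270/7 (d = 5*(6*(4 + 5))/7 = 5*(6*9)/7 = (5/7)*54 = 270/7 ≈ 38.571)
w(R) = sqrt(2 + R)
u(g) = 2*g*sqrt(497)/7 (u(g) = g*sqrt(2 + 270/7) = g*sqrt(284/7) = g*(2*sqrt(497)/7) = 2*g*sqrt(497)/7)
sqrt((-2 + u(-1))*(-65) - 43702) = sqrt((-2 + (2/7)*(-1)*sqrt(497))*(-65) - 43702) = sqrt((-2 - 2*sqrt(497)/7)*(-65) - 43702) = sqrt((130 + 130*sqrt(497)/7) - 43702) = sqrt(-43572 + 130*sqrt(497)/7)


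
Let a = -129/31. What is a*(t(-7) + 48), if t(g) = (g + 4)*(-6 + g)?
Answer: -11223/31 ≈ -362.03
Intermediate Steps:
t(g) = (-6 + g)*(4 + g) (t(g) = (4 + g)*(-6 + g) = (-6 + g)*(4 + g))
a = -129/31 (a = -129*1/31 = -129/31 ≈ -4.1613)
a*(t(-7) + 48) = -129*((-24 + (-7)² - 2*(-7)) + 48)/31 = -129*((-24 + 49 + 14) + 48)/31 = -129*(39 + 48)/31 = -129/31*87 = -11223/31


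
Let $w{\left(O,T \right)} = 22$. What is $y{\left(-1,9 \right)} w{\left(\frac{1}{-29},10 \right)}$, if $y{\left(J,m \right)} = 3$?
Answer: $66$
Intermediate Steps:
$y{\left(-1,9 \right)} w{\left(\frac{1}{-29},10 \right)} = 3 \cdot 22 = 66$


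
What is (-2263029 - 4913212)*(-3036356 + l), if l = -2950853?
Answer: 42965654701369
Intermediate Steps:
(-2263029 - 4913212)*(-3036356 + l) = (-2263029 - 4913212)*(-3036356 - 2950853) = -7176241*(-5987209) = 42965654701369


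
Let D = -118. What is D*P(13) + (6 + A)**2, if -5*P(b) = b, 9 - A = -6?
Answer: 3739/5 ≈ 747.80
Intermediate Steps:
A = 15 (A = 9 - 1*(-6) = 9 + 6 = 15)
P(b) = -b/5
D*P(13) + (6 + A)**2 = -(-118)*13/5 + (6 + 15)**2 = -118*(-13/5) + 21**2 = 1534/5 + 441 = 3739/5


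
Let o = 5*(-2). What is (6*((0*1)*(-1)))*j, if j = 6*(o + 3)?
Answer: 0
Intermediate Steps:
o = -10
j = -42 (j = 6*(-10 + 3) = 6*(-7) = -42)
(6*((0*1)*(-1)))*j = (6*((0*1)*(-1)))*(-42) = (6*(0*(-1)))*(-42) = (6*0)*(-42) = 0*(-42) = 0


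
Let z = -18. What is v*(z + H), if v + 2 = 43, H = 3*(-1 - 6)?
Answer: -1599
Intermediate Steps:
H = -21 (H = 3*(-7) = -21)
v = 41 (v = -2 + 43 = 41)
v*(z + H) = 41*(-18 - 21) = 41*(-39) = -1599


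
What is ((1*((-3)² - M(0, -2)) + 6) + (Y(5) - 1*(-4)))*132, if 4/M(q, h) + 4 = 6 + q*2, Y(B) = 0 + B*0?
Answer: 2244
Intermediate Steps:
Y(B) = 0 (Y(B) = 0 + 0 = 0)
M(q, h) = 4/(2 + 2*q) (M(q, h) = 4/(-4 + (6 + q*2)) = 4/(-4 + (6 + 2*q)) = 4/(2 + 2*q))
((1*((-3)² - M(0, -2)) + 6) + (Y(5) - 1*(-4)))*132 = ((1*((-3)² - 2/(1 + 0)) + 6) + (0 - 1*(-4)))*132 = ((1*(9 - 2/1) + 6) + (0 + 4))*132 = ((1*(9 - 2) + 6) + 4)*132 = ((1*7 + 6) + 4)*132 = ((7 + 6) + 4)*132 = (13 + 4)*132 = 17*132 = 2244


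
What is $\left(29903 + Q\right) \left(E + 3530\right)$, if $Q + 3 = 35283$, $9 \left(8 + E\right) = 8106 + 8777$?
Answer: $\frac{3166655323}{9} \approx 3.5185 \cdot 10^{8}$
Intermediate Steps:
$E = \frac{16811}{9}$ ($E = -8 + \frac{8106 + 8777}{9} = -8 + \frac{1}{9} \cdot 16883 = -8 + \frac{16883}{9} = \frac{16811}{9} \approx 1867.9$)
$Q = 35280$ ($Q = -3 + 35283 = 35280$)
$\left(29903 + Q\right) \left(E + 3530\right) = \left(29903 + 35280\right) \left(\frac{16811}{9} + 3530\right) = 65183 \cdot \frac{48581}{9} = \frac{3166655323}{9}$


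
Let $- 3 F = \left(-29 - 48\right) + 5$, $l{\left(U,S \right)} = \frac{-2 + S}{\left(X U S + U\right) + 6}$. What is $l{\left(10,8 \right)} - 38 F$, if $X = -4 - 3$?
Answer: $- \frac{248067}{272} \approx -912.01$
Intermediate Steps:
$X = -7$ ($X = -4 - 3 = -7$)
$l{\left(U,S \right)} = \frac{-2 + S}{6 + U - 7 S U}$ ($l{\left(U,S \right)} = \frac{-2 + S}{\left(- 7 U S + U\right) + 6} = \frac{-2 + S}{\left(- 7 S U + U\right) + 6} = \frac{-2 + S}{\left(U - 7 S U\right) + 6} = \frac{-2 + S}{6 + U - 7 S U}$)
$F = 24$ ($F = - \frac{\left(-29 - 48\right) + 5}{3} = - \frac{-77 + 5}{3} = \left(- \frac{1}{3}\right) \left(-72\right) = 24$)
$l{\left(10,8 \right)} - 38 F = \frac{-2 + 8}{6 + 10 - 56 \cdot 10} - 912 = \frac{1}{6 + 10 - 560} \cdot 6 - 912 = \frac{1}{-544} \cdot 6 - 912 = \left(- \frac{1}{544}\right) 6 - 912 = - \frac{3}{272} - 912 = - \frac{248067}{272}$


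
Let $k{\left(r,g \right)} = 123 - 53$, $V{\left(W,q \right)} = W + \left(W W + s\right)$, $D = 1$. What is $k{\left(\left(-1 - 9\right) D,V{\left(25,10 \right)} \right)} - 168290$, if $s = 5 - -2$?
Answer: $-168220$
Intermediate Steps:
$s = 7$ ($s = 5 + 2 = 7$)
$V{\left(W,q \right)} = 7 + W + W^{2}$ ($V{\left(W,q \right)} = W + \left(W W + 7\right) = W + \left(W^{2} + 7\right) = W + \left(7 + W^{2}\right) = 7 + W + W^{2}$)
$k{\left(r,g \right)} = 70$
$k{\left(\left(-1 - 9\right) D,V{\left(25,10 \right)} \right)} - 168290 = 70 - 168290 = -168220$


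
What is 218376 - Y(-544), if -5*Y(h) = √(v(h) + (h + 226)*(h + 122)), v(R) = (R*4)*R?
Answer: 218376 + 2*√329485/5 ≈ 2.1861e+5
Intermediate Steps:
v(R) = 4*R² (v(R) = (4*R)*R = 4*R²)
Y(h) = -√(4*h² + (122 + h)*(226 + h))/5 (Y(h) = -√(4*h² + (h + 226)*(h + 122))/5 = -√(4*h² + (226 + h)*(122 + h))/5 = -√(4*h² + (122 + h)*(226 + h))/5)
218376 - Y(-544) = 218376 - (-1)*√(27572 + 5*(-544)² + 348*(-544))/5 = 218376 - (-1)*√(27572 + 5*295936 - 189312)/5 = 218376 - (-1)*√(27572 + 1479680 - 189312)/5 = 218376 - (-1)*√1317940/5 = 218376 - (-1)*2*√329485/5 = 218376 - (-2)*√329485/5 = 218376 + 2*√329485/5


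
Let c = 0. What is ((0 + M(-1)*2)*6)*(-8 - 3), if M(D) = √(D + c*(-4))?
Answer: -132*I ≈ -132.0*I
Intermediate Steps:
M(D) = √D (M(D) = √(D + 0*(-4)) = √(D + 0) = √D)
((0 + M(-1)*2)*6)*(-8 - 3) = ((0 + √(-1)*2)*6)*(-8 - 3) = ((0 + I*2)*6)*(-11) = ((0 + 2*I)*6)*(-11) = ((2*I)*6)*(-11) = (12*I)*(-11) = -132*I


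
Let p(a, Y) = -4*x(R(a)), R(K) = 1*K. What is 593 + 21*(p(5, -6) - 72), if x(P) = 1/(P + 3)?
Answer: -1859/2 ≈ -929.50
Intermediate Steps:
R(K) = K
x(P) = 1/(3 + P)
p(a, Y) = -4/(3 + a)
593 + 21*(p(5, -6) - 72) = 593 + 21*(-4/(3 + 5) - 72) = 593 + 21*(-4/8 - 72) = 593 + 21*(-4*⅛ - 72) = 593 + 21*(-½ - 72) = 593 + 21*(-145/2) = 593 - 3045/2 = -1859/2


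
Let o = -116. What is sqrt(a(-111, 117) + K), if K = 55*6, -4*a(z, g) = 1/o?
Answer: sqrt(4440509)/116 ≈ 18.166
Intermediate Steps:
a(z, g) = 1/464 (a(z, g) = -1/4/(-116) = -1/4*(-1/116) = 1/464)
K = 330
sqrt(a(-111, 117) + K) = sqrt(1/464 + 330) = sqrt(153121/464) = sqrt(4440509)/116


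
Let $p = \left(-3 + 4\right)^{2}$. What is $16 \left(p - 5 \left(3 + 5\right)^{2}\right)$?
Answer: $-5104$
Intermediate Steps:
$p = 1$ ($p = 1^{2} = 1$)
$16 \left(p - 5 \left(3 + 5\right)^{2}\right) = 16 \left(1 - 5 \left(3 + 5\right)^{2}\right) = 16 \left(1 - 5 \cdot 8^{2}\right) = 16 \left(1 - 320\right) = 16 \left(-319\right) = -5104$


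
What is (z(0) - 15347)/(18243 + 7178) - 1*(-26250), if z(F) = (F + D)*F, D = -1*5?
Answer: 667285903/25421 ≈ 26249.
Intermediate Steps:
D = -5
z(F) = F*(-5 + F) (z(F) = (F - 5)*F = (-5 + F)*F = F*(-5 + F))
(z(0) - 15347)/(18243 + 7178) - 1*(-26250) = (0*(-5 + 0) - 15347)/(18243 + 7178) - 1*(-26250) = (0*(-5) - 15347)/25421 + 26250 = (0 - 15347)*(1/25421) + 26250 = -15347*1/25421 + 26250 = -15347/25421 + 26250 = 667285903/25421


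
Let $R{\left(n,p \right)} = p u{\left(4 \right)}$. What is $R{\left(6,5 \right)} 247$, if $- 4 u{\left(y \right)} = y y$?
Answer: $-4940$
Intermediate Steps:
$u{\left(y \right)} = - \frac{y^{2}}{4}$ ($u{\left(y \right)} = - \frac{y y}{4} = - \frac{y^{2}}{4}$)
$R{\left(n,p \right)} = - 4 p$ ($R{\left(n,p \right)} = p \left(- \frac{4^{2}}{4}\right) = p \left(\left(- \frac{1}{4}\right) 16\right) = p \left(-4\right) = - 4 p$)
$R{\left(6,5 \right)} 247 = \left(-4\right) 5 \cdot 247 = \left(-20\right) 247 = -4940$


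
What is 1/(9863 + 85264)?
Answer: 1/95127 ≈ 1.0512e-5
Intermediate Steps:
1/(9863 + 85264) = 1/95127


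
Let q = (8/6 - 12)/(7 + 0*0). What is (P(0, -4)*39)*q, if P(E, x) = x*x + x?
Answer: -4992/7 ≈ -713.14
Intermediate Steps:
P(E, x) = x + x² (P(E, x) = x² + x = x + x²)
q = -32/21 (q = (8*(⅙) - 12)/(7 + 0) = (4/3 - 12)/7 = -32/3*⅐ = -32/21 ≈ -1.5238)
(P(0, -4)*39)*q = (-4*(1 - 4)*39)*(-32/21) = (-4*(-3)*39)*(-32/21) = (12*39)*(-32/21) = 468*(-32/21) = -4992/7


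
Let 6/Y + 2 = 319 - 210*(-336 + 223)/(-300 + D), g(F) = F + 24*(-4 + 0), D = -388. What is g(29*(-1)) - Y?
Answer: -12149939/97183 ≈ -125.02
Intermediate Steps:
g(F) = -96 + F (g(F) = F + 24*(-4) = F - 96 = -96 + F)
Y = 2064/97183 (Y = 6/(-2 + (319 - 210*(-336 + 223)/(-300 - 388))) = 6/(-2 + (319 - (-23730)/(-688))) = 6/(-2 + (319 - (-23730)*(-1)/688)) = 6/(-2 + (319 - 210*113/688)) = 6/(-2 + (319 - 11865/344)) = 6/(-2 + 97871/344) = 6/(97183/344) = 6*(344/97183) = 2064/97183 ≈ 0.021238)
g(29*(-1)) - Y = (-96 + 29*(-1)) - 1*2064/97183 = (-96 - 29) - 2064/97183 = -125 - 2064/97183 = -12149939/97183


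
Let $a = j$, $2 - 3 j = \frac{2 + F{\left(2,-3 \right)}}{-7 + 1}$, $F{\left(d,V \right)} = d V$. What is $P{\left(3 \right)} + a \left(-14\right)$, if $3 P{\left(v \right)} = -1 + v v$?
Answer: $- \frac{32}{9} \approx -3.5556$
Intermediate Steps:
$F{\left(d,V \right)} = V d$
$P{\left(v \right)} = - \frac{1}{3} + \frac{v^{2}}{3}$ ($P{\left(v \right)} = \frac{-1 + v v}{3} = \frac{-1 + v^{2}}{3} = - \frac{1}{3} + \frac{v^{2}}{3}$)
$j = \frac{4}{9}$ ($j = \frac{2}{3} - \frac{\left(2 - 6\right) \frac{1}{-7 + 1}}{3} = \frac{2}{3} - \frac{\left(2 - 6\right) \frac{1}{-6}}{3} = \frac{2}{3} - \frac{\left(-4\right) \left(- \frac{1}{6}\right)}{3} = \frac{2}{3} - \frac{2}{9} = \frac{4}{9} \approx 0.44444$)
$a = \frac{4}{9} \approx 0.44444$
$P{\left(3 \right)} + a \left(-14\right) = \left(- \frac{1}{3} + \frac{3^{2}}{3}\right) + \frac{4}{9} \left(-14\right) = \left(- \frac{1}{3} + \frac{1}{3} \cdot 9\right) - \frac{56}{9} = \left(- \frac{1}{3} + 3\right) - \frac{56}{9} = \frac{8}{3} - \frac{56}{9} = - \frac{32}{9}$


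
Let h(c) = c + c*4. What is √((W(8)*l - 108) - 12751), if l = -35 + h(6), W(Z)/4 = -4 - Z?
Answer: I*√12619 ≈ 112.33*I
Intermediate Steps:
W(Z) = -16 - 4*Z (W(Z) = 4*(-4 - Z) = -16 - 4*Z)
h(c) = 5*c (h(c) = c + 4*c = 5*c)
l = -5 (l = -35 + 5*6 = -35 + 30 = -5)
√((W(8)*l - 108) - 12751) = √(((-16 - 4*8)*(-5) - 108) - 12751) = √(((-16 - 32)*(-5) - 108) - 12751) = √((-48*(-5) - 108) - 12751) = √((240 - 108) - 12751) = √(132 - 12751) = √(-12619) = I*√12619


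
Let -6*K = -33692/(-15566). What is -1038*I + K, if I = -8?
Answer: 193881673/23349 ≈ 8303.6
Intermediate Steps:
K = -8423/23349 (K = -(-16846)/(3*(-15566)) = -(-16846)*(-1)/(3*15566) = -⅙*16846/7783 = -8423/23349 ≈ -0.36074)
-1038*I + K = -1038*(-8) - 8423/23349 = 8304 - 8423/23349 = 193881673/23349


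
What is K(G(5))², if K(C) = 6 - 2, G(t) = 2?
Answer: 16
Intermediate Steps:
K(C) = 4
K(G(5))² = 4² = 16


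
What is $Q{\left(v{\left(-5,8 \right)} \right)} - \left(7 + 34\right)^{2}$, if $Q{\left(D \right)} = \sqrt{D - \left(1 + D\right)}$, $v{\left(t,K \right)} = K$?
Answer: $-1681 + i \approx -1681.0 + 1.0 i$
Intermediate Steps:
$Q{\left(D \right)} = i$ ($Q{\left(D \right)} = \sqrt{-1} = i$)
$Q{\left(v{\left(-5,8 \right)} \right)} - \left(7 + 34\right)^{2} = i - \left(7 + 34\right)^{2} = i - 41^{2} = i - 1681 = -1681 + i$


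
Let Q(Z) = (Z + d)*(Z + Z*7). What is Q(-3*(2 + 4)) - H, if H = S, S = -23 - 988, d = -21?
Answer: 6627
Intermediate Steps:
S = -1011
H = -1011
Q(Z) = 8*Z*(-21 + Z) (Q(Z) = (Z - 21)*(Z + Z*7) = (-21 + Z)*(Z + 7*Z) = (-21 + Z)*(8*Z) = 8*Z*(-21 + Z))
Q(-3*(2 + 4)) - H = 8*(-3*(2 + 4))*(-21 - 3*(2 + 4)) - 1*(-1011) = 8*(-3*6)*(-21 - 3*6) + 1011 = 8*(-18)*(-21 - 18) + 1011 = 8*(-18)*(-39) + 1011 = 5616 + 1011 = 6627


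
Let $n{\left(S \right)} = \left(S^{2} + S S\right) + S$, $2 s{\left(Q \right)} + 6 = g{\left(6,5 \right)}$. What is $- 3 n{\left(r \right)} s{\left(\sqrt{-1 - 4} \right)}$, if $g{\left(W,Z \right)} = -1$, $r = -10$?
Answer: $1995$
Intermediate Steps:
$s{\left(Q \right)} = - \frac{7}{2}$ ($s{\left(Q \right)} = -3 + \frac{1}{2} \left(-1\right) = -3 - \frac{1}{2} = - \frac{7}{2}$)
$n{\left(S \right)} = S + 2 S^{2}$ ($n{\left(S \right)} = \left(S^{2} + S^{2}\right) + S = 2 S^{2} + S = S + 2 S^{2}$)
$- 3 n{\left(r \right)} s{\left(\sqrt{-1 - 4} \right)} = - 3 \left(- 10 \left(1 + 2 \left(-10\right)\right)\right) \left(- \frac{7}{2}\right) = - 3 \left(- 10 \left(1 - 20\right)\right) \left(- \frac{7}{2}\right) = - 3 \left(\left(-10\right) \left(-19\right)\right) \left(- \frac{7}{2}\right) = \left(-3\right) 190 \left(- \frac{7}{2}\right) = \left(-570\right) \left(- \frac{7}{2}\right) = 1995$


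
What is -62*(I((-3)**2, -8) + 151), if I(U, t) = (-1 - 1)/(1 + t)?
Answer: -65658/7 ≈ -9379.7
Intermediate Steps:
I(U, t) = -2/(1 + t)
-62*(I((-3)**2, -8) + 151) = -62*(-2/(1 - 8) + 151) = -62*(-2/(-7) + 151) = -62*(-2*(-1/7) + 151) = -62*(2/7 + 151) = -62*1059/7 = -65658/7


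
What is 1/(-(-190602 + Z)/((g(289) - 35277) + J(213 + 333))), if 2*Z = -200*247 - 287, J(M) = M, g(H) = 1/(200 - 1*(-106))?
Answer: -10627685/65926323 ≈ -0.16121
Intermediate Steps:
g(H) = 1/306 (g(H) = 1/(200 + 106) = 1/306)
Z = -49687/2 (Z = (-200*247 - 287)/2 = (-49400 - 287)/2 = (1/2)*(-49687) = -49687/2 ≈ -24844.)
1/(-(-190602 + Z)/((g(289) - 35277) + J(213 + 333))) = 1/(-(-190602 - 49687/2)/((1/306 - 35277) + (213 + 333))) = 1/(-(-430891)/(2*(-10794761/306 + 546))) = 1/(-(-430891)/(2*(-10627685/306))) = 1/(-(-430891)*(-306)/(2*10627685)) = 1/(-1*65926323/10627685) = 1/(-65926323/10627685) = -10627685/65926323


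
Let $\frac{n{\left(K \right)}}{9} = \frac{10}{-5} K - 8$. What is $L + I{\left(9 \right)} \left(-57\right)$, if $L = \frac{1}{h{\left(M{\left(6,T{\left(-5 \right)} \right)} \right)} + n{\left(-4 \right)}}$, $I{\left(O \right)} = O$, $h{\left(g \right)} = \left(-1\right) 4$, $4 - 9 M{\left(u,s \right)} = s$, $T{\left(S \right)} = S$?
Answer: $- \frac{2053}{4} \approx -513.25$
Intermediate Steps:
$M{\left(u,s \right)} = \frac{4}{9} - \frac{s}{9}$
$h{\left(g \right)} = -4$
$n{\left(K \right)} = -72 - 18 K$ ($n{\left(K \right)} = 9 \left(\frac{10}{-5} K - 8\right) = 9 \left(10 \left(- \frac{1}{5}\right) K - 8\right) = 9 \left(- 2 K - 8\right) = 9 \left(-8 - 2 K\right) = -72 - 18 K$)
$L = - \frac{1}{4}$ ($L = \frac{1}{-4 - 0} = \frac{1}{-4 + \left(-72 + 72\right)} = \frac{1}{-4 + 0} = \frac{1}{-4} = - \frac{1}{4} \approx -0.25$)
$L + I{\left(9 \right)} \left(-57\right) = - \frac{1}{4} + 9 \left(-57\right) = - \frac{1}{4} - 513 = - \frac{2053}{4}$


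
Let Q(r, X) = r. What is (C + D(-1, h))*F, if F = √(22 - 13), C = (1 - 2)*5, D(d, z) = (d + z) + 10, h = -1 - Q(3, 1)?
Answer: 0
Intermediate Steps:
h = -4 (h = -1 - 1*3 = -1 - 3 = -4)
D(d, z) = 10 + d + z
C = -5 (C = -1*5 = -5)
F = 3 (F = √9 = 3)
(C + D(-1, h))*F = (-5 + (10 - 1 - 4))*3 = (-5 + 5)*3 = 0*3 = 0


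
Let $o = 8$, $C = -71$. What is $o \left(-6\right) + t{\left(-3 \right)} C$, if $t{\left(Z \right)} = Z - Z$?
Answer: $-48$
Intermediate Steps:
$t{\left(Z \right)} = 0$
$o \left(-6\right) + t{\left(-3 \right)} C = 8 \left(-6\right) + 0 \left(-71\right) = -48 + 0 = -48$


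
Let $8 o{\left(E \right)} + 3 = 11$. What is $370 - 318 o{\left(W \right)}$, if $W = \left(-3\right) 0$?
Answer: $52$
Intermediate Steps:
$W = 0$
$o{\left(E \right)} = 1$ ($o{\left(E \right)} = - \frac{3}{8} + \frac{1}{8} \cdot 11 = - \frac{3}{8} + \frac{11}{8} = 1$)
$370 - 318 o{\left(W \right)} = 370 - 318 = 52$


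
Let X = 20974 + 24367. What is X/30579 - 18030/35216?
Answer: 522694643/538435032 ≈ 0.97077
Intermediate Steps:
X = 45341
X/30579 - 18030/35216 = 45341/30579 - 18030/35216 = 45341*(1/30579) - 18030*1/35216 = 45341/30579 - 9015/17608 = 522694643/538435032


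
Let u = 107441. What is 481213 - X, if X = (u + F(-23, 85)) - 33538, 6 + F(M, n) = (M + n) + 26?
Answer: 407228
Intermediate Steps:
F(M, n) = 20 + M + n (F(M, n) = -6 + ((M + n) + 26) = -6 + (26 + M + n) = 20 + M + n)
X = 73985 (X = (107441 + (20 - 23 + 85)) - 33538 = (107441 + 82) - 33538 = 107523 - 33538 = 73985)
481213 - X = 481213 - 1*73985 = 481213 - 73985 = 407228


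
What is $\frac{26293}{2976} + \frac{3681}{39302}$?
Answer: $\frac{522161071}{58481376} \approx 8.9287$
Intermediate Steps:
$\frac{26293}{2976} + \frac{3681}{39302} = \frac{522161071}{58481376}$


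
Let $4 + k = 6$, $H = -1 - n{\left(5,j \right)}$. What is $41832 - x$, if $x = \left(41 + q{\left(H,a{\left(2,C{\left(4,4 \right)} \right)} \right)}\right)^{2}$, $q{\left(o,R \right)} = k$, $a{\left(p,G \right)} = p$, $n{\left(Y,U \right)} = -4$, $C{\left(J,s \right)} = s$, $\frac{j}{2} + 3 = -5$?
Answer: $39983$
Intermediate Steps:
$j = -16$ ($j = -6 + 2 \left(-5\right) = -6 - 10 = -16$)
$H = 3$ ($H = -1 - -4 = -1 + 4 = 3$)
$k = 2$ ($k = -4 + 6 = 2$)
$q{\left(o,R \right)} = 2$
$x = 1849$ ($x = \left(41 + 2\right)^{2} = 43^{2} = 1849$)
$41832 - x = 41832 - 1849 = 39983$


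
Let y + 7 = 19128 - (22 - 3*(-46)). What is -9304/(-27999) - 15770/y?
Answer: -265131086/530889039 ≈ -0.49941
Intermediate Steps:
y = 18961 (y = -7 + (19128 - (22 - 3*(-46))) = -7 + (19128 - (22 + 138)) = -7 + (19128 - 1*160) = -7 + (19128 - 160) = -7 + 18968 = 18961)
-9304/(-27999) - 15770/y = -9304/(-27999) - 15770/18961 = -9304*(-1/27999) - 15770*1/18961 = 9304/27999 - 15770/18961 = -265131086/530889039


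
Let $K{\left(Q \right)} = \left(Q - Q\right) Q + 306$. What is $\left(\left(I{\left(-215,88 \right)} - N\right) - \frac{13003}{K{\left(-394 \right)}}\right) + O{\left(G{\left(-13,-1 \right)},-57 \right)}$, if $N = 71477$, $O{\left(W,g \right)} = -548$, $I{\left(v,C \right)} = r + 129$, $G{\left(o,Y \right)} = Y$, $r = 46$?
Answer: $- \frac{21999103}{306} \approx -71893.0$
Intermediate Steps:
$I{\left(v,C \right)} = 175$ ($I{\left(v,C \right)} = 46 + 129 = 175$)
$K{\left(Q \right)} = 306$ ($K{\left(Q \right)} = 0 Q + 306 = 0 + 306 = 306$)
$\left(\left(I{\left(-215,88 \right)} - N\right) - \frac{13003}{K{\left(-394 \right)}}\right) + O{\left(G{\left(-13,-1 \right)},-57 \right)} = \left(\left(175 - 71477\right) - \frac{13003}{306}\right) - 548 = \left(-71302 - \frac{13003}{306}\right) - 548 = - \frac{21831415}{306} - 548 = - \frac{21999103}{306}$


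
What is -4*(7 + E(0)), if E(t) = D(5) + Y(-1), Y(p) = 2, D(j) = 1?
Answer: -40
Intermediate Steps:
E(t) = 3 (E(t) = 1 + 2 = 3)
-4*(7 + E(0)) = -4*(7 + 3) = -4*10 = -40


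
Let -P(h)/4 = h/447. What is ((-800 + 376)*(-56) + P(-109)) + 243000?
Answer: 119235004/447 ≈ 2.6675e+5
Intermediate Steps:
P(h) = -4*h/447
((-800 + 376)*(-56) + P(-109)) + 243000 = ((-800 + 376)*(-56) - 4/447*(-109)) + 243000 = (-424*(-56) + 436/447) + 243000 = (23744 + 436/447) + 243000 = 10614004/447 + 243000 = 119235004/447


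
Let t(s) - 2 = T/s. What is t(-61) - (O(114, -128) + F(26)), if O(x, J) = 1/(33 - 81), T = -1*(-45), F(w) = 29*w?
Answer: -2203955/2928 ≈ -752.72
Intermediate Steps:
T = 45
O(x, J) = -1/48 (O(x, J) = 1/(-48) = -1/48)
t(s) = 2 + 45/s
t(-61) - (O(114, -128) + F(26)) = (2 + 45/(-61)) - (-1/48 + 29*26) = (2 + 45*(-1/61)) - (-1/48 + 754) = (2 - 45/61) - 1*36191/48 = 77/61 - 36191/48 = -2203955/2928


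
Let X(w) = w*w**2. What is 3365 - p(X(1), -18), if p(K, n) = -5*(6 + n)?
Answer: 3305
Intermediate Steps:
X(w) = w**3
p(K, n) = -30 - 5*n
3365 - p(X(1), -18) = 3365 - (-30 - 5*(-18)) = 3365 - (-30 + 90) = 3365 - 1*60 = 3365 - 60 = 3305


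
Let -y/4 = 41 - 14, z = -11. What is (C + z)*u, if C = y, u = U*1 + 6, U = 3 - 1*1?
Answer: -952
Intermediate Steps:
U = 2 (U = 3 - 1 = 2)
u = 8 (u = 2*1 + 6 = 2 + 6 = 8)
y = -108 (y = -4*(41 - 14) = -4*27 = -108)
C = -108
(C + z)*u = (-108 - 11)*8 = -119*8 = -952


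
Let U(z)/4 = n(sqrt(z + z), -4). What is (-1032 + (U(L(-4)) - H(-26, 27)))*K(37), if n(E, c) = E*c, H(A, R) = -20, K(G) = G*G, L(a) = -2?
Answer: -1385428 - 43808*I ≈ -1.3854e+6 - 43808.0*I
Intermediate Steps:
K(G) = G**2
U(z) = -16*sqrt(2)*sqrt(z) (U(z) = 4*(sqrt(z + z)*(-4)) = 4*(sqrt(2*z)*(-4)) = 4*((sqrt(2)*sqrt(z))*(-4)) = 4*(-4*sqrt(2)*sqrt(z)) = -16*sqrt(2)*sqrt(z))
(-1032 + (U(L(-4)) - H(-26, 27)))*K(37) = (-1032 + (-16*sqrt(2)*sqrt(-2) - 1*(-20)))*37**2 = (-1032 + (-16*sqrt(2)*I*sqrt(2) + 20))*1369 = (-1032 + (-32*I + 20))*1369 = (-1032 + (20 - 32*I))*1369 = (-1012 - 32*I)*1369 = -1385428 - 43808*I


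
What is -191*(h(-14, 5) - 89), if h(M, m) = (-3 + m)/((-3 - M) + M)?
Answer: 51379/3 ≈ 17126.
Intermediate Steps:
h(M, m) = 1 - m/3 (h(M, m) = (-3 + m)/(-3) = (-3 + m)*(-⅓) = 1 - m/3)
-191*(h(-14, 5) - 89) = -191*((1 - ⅓*5) - 89) = -191*((1 - 5/3) - 89) = -191*(-⅔ - 89) = -191*(-269/3) = 51379/3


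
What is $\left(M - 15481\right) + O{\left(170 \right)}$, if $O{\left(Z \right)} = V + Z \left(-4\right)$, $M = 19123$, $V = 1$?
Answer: $2963$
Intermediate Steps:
$O{\left(Z \right)} = 1 - 4 Z$ ($O{\left(Z \right)} = 1 + Z \left(-4\right) = 1 - 4 Z$)
$\left(M - 15481\right) + O{\left(170 \right)} = \left(19123 - 15481\right) + \left(1 - 680\right) = 3642 + \left(1 - 680\right) = 3642 - 679 = 2963$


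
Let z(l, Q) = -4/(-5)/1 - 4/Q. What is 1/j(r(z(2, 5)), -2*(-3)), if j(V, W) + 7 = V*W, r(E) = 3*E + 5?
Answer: 1/23 ≈ 0.043478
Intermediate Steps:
z(l, Q) = ⅘ - 4/Q (z(l, Q) = -4*(-⅕)*1 - 4/Q = (⅘)*1 - 4/Q = ⅘ - 4/Q)
r(E) = 5 + 3*E
j(V, W) = -7 + V*W
1/j(r(z(2, 5)), -2*(-3)) = 1/(-7 + (5 + 3*(⅘ - 4/5))*(-2*(-3))) = 1/(-7 + (5 + 3*(⅘ - 4*⅕))*6) = 1/(-7 + (5 + 3*(⅘ - ⅘))*6) = 1/(-7 + (5 + 3*0)*6) = 1/(-7 + (5 + 0)*6) = 1/(-7 + 5*6) = 1/(-7 + 30) = 1/23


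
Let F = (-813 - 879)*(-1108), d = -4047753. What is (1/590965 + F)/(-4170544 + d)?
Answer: -1107903360241/4856725886605 ≈ -0.22812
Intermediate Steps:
F = 1874736 (F = -1692*(-1108) = 1874736)
(1/590965 + F)/(-4170544 + d) = (1/590965 + 1874736)/(-4170544 - 4047753) = (1/590965 + 1874736)/(-8218297) = (1107903360241/590965)*(-1/8218297) = -1107903360241/4856725886605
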